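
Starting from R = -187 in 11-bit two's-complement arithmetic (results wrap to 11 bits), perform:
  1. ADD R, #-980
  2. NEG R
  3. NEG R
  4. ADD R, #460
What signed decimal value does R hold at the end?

-707

Start: R = -187 = 11101000101.
R = -187 + (-980) = -1167; wraps to 881 = 01101110001
R = −(881) = -881 = 10010001111
R = −(-881) = 881 = 01101110001
R = 881 + 460 = 1341; wraps to -707 = 10100111101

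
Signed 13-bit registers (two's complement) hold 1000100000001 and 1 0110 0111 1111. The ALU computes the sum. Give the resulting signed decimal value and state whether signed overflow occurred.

1920; overflow

1000100000001 = -3839 (signed)
1 0110 0111 1111 → 1011001111111 = -2433 (signed)
  1000100000001
+ 1011001111111
= 0011110000000  (discard carry-out 1)
Result 0011110000000: MSB = 0 → value 1920.
Both addends are negative but the stored result is non-negative: signed overflow. The true value -3839 + (-2433) = -6272 lies outside [-4096, 4095].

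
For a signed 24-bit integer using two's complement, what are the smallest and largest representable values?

Minimum: −2^23 = -8388608.
Maximum: 2^23 − 1 = 8388607.

min = -8388608, max = 8388607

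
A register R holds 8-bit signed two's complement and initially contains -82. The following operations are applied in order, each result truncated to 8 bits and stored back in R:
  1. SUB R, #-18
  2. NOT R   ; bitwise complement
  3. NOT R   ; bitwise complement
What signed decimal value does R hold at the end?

-64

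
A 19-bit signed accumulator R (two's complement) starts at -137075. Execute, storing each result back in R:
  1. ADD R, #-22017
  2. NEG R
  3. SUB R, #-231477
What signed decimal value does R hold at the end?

Start: R = -137075 = 1011110100010001101.
R = -137075 + (-22017) = -159092 = 1011001001010001100
R = −(-159092) = 159092 = 0100110110101110100
R = 159092 − (-231477) = 390569; wraps to -133719 = 1011111010110101001

-133719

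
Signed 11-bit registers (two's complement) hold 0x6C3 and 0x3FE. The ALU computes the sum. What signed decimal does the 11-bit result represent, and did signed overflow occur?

705; no overflow

0x6C3 = 11011000011 = -317 (signed)
0x3FE = 01111111110 = 1022 (signed)
  11011000011
+ 01111111110
= 01011000001  (discard carry-out 1)
Result 01011000001: MSB = 0 → value 705.
Addends have opposite signs, so signed overflow cannot occur.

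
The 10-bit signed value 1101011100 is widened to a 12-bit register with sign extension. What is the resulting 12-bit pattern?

111101011100

MSB of 1101011100 is 1; replicate it into the new high bits.
11|1101011100 → 111101011100 (still -164).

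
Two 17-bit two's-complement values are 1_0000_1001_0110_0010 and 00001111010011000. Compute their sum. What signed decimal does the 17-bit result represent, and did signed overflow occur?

-55302; no overflow

1_0000_1001_0110_0010 → 10000100101100010 = -63134 (signed)
00001111010011000 = 7832 (signed)
  10000100101100010
+ 00001111010011000
= 10010011111111010
Result 10010011111111010: MSB = 1 → 75770 − 131072 = -55302.
Addends have opposite signs, so signed overflow cannot occur.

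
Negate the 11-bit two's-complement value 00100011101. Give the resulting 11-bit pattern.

11011100011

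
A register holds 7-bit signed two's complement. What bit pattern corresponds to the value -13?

1110011

|-13| = 13 = 0001101 in 7 bits.
Invert the bits: 1110010. Add 1: 1110011.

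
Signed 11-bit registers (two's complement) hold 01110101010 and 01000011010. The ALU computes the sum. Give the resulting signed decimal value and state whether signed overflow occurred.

-572; overflow

01110101010 = 938 (signed)
01000011010 = 538 (signed)
  01110101010
+ 01000011010
= 10111000100
Result 10111000100: MSB = 1 → 1476 − 2048 = -572.
Both addends are non-negative but the stored result is negative: signed overflow. The true value 938 + 538 = 1476 lies outside [-1024, 1023].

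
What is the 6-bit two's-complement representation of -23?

|-23| = 23 = 010111 in 6 bits.
Invert the bits: 101000. Add 1: 101001.

101001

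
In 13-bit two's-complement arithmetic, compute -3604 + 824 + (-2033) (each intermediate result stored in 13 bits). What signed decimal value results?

-3604 + 824 = -2780 (1010100100100)
-2780 + (-2033) = -4813 → wraps to 3379 (0110100110011)

3379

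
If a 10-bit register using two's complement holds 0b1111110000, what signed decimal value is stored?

-16

MSB is 1, so the value is negative.
Unsigned reading: 1008. Subtract 2^10 = 1024: 1008 − 1024 = -16.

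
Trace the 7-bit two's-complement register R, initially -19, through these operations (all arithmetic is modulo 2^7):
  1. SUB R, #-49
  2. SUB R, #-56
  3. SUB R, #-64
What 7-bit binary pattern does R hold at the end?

0010110

Start: R = -19 = 1101101.
R = -19 − (-49) = 30 = 0011110
R = 30 − (-56) = 86; wraps to -42 = 1010110
R = -42 − (-64) = 22 = 0010110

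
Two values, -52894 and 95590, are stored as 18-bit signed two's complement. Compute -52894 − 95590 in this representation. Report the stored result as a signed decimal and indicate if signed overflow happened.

113660; overflow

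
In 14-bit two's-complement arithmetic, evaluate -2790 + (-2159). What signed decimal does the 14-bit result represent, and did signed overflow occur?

-2790 → 11010100011010
-2159 → 11011110010001
  11010100011010
+ 11011110010001
= 10110010101011  (discard carry-out 1)
Result 10110010101011: MSB = 1 → 11435 − 16384 = -4949.
Both addends are negative and so is the stored result: no signed overflow.

-4949; no overflow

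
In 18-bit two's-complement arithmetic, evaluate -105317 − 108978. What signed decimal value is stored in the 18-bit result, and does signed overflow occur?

47849; overflow

-105317 → 100110010010011011
108978 → 011010100110110010
Subtract via negate-and-add: invert 011010100110110010 + 1 = 100101011001001110 (i.e. -108978).
  100110010010011011
+ 100101011001001110
= 001011101011101001  (discard carry-out 1)
Result 001011101011101001: MSB = 0 → value 47849.
Both addends (after negating the subtrahend) are negative but the stored result is non-negative: signed overflow. The true value -105317 − 108978 = -214295 lies outside [-131072, 131071].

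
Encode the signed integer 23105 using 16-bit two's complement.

23105 is non-negative, so write it directly in 16 bits: 0101101001000001.

0101101001000001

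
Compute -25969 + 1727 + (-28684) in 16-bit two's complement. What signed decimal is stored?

12610

-25969 + 1727 = -24242 (1010000101001110)
-24242 + (-28684) = -52926 → wraps to 12610 (0011000101000010)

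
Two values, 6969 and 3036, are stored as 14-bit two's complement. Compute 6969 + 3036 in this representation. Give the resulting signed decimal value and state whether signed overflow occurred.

6969 → 01101100111001
3036 → 00101111011100
  01101100111001
+ 00101111011100
= 10011100010101
Result 10011100010101: MSB = 1 → 10005 − 16384 = -6379.
Both addends are non-negative but the stored result is negative: signed overflow. The true value 6969 + 3036 = 10005 lies outside [-8192, 8191].

-6379; overflow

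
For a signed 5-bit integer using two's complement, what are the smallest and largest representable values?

min = -16, max = 15

Minimum: −2^4 = -16.
Maximum: 2^4 − 1 = 15.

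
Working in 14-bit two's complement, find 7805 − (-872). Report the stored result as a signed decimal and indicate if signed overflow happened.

7805 → 01111001111101
-872 → 11110010011000
Subtract via negate-and-add: invert 11110010011000 + 1 = 00001101101000 (i.e. 872).
  01111001111101
+ 00001101101000
= 10000111100101
Result 10000111100101: MSB = 1 → 8677 − 16384 = -7707.
Both addends (after negating the subtrahend) are non-negative but the stored result is negative: signed overflow. The true value 7805 − (-872) = 8677 lies outside [-8192, 8191].

-7707; overflow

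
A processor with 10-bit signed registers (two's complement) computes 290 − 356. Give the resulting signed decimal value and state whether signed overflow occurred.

-66; no overflow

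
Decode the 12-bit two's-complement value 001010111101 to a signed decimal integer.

MSB is 0, so the value is non-negative: 001010111101 = 701.

701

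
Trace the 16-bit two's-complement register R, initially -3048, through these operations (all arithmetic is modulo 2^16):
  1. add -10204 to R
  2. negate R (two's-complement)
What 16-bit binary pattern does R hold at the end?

Start: R = -3048 = 1111010000011000.
R = -3048 + (-10204) = -13252 = 1100110000111100
R = −(-13252) = 13252 = 0011001111000100

0011001111000100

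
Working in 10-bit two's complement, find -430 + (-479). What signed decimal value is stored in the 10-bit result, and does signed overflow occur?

115; overflow

-430 → 1001010010
-479 → 1000100001
  1001010010
+ 1000100001
= 0001110011  (discard carry-out 1)
Result 0001110011: MSB = 0 → value 115.
Both addends are negative but the stored result is non-negative: signed overflow. The true value -430 + (-479) = -909 lies outside [-512, 511].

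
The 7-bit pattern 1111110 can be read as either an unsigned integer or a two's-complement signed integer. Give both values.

Unsigned: 1111110 = 126.
Signed: MSB=1 → 126 − 128 = -2.

unsigned = 126, signed = -2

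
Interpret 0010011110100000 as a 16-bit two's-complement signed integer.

MSB is 0, so the value is non-negative: 0010011110100000 = 10144.

10144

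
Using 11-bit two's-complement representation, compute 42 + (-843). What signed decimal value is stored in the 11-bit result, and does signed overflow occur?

42 → 00000101010
-843 → 10010110101
  00000101010
+ 10010110101
= 10011011111
Result 10011011111: MSB = 1 → 1247 − 2048 = -801.
Addends have opposite signs, so signed overflow cannot occur.

-801; no overflow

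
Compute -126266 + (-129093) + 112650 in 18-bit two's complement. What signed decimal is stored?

119435

-126266 + (-129093) = -255359 → wraps to 6785 (000001101010000001)
6785 + 112650 = 119435 (011101001010001011)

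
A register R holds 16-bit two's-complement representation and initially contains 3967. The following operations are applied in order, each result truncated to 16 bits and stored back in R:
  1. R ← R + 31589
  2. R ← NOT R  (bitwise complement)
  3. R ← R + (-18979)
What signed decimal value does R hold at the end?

11000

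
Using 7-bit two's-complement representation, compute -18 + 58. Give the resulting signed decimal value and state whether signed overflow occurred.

40; no overflow

-18 → 1101110
58 → 0111010
  1101110
+ 0111010
= 0101000  (discard carry-out 1)
Result 0101000: MSB = 0 → value 40.
Addends have opposite signs, so signed overflow cannot occur.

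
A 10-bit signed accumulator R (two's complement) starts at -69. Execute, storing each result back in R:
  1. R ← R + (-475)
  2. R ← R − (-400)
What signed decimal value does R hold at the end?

Start: R = -69 = 1110111011.
R = -69 + (-475) = -544; wraps to 480 = 0111100000
R = 480 − (-400) = 880; wraps to -144 = 1101110000

-144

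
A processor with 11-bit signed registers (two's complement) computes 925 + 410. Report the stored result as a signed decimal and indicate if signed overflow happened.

925 → 01110011101
410 → 00110011010
  01110011101
+ 00110011010
= 10100110111
Result 10100110111: MSB = 1 → 1335 − 2048 = -713.
Both addends are non-negative but the stored result is negative: signed overflow. The true value 925 + 410 = 1335 lies outside [-1024, 1023].

-713; overflow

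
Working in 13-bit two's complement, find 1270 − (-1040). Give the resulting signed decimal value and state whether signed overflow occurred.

2310; no overflow

1270 → 0010011110110
-1040 → 1101111110000
Subtract via negate-and-add: invert 1101111110000 + 1 = 0010000010000 (i.e. 1040).
  0010011110110
+ 0010000010000
= 0100100000110
Result 0100100000110: MSB = 0 → value 2310.
Both addends (after negating the subtrahend) are non-negative and so is the stored result: no signed overflow.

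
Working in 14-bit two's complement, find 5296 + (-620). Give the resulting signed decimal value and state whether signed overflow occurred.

5296 → 01010010110000
-620 → 11110110010100
  01010010110000
+ 11110110010100
= 01001001000100  (discard carry-out 1)
Result 01001001000100: MSB = 0 → value 4676.
Addends have opposite signs, so signed overflow cannot occur.

4676; no overflow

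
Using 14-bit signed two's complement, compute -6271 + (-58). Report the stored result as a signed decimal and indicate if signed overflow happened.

-6329; no overflow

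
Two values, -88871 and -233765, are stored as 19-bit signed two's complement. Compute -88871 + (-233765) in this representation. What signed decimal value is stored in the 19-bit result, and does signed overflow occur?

201652; overflow

-88871 → 1101010010011011001
-233765 → 1000110111011011011
  1101010010011011001
+ 1000110111011011011
= 0110001001110110100  (discard carry-out 1)
Result 0110001001110110100: MSB = 0 → value 201652.
Both addends are negative but the stored result is non-negative: signed overflow. The true value -88871 + (-233765) = -322636 lies outside [-262144, 262143].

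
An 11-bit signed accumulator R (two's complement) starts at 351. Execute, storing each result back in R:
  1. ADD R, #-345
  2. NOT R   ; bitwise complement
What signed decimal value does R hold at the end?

-7

Start: R = 351 = 00101011111.
R = 351 + (-345) = 6 = 00000000110
R = NOT 00000000110 = 11111111001 = -7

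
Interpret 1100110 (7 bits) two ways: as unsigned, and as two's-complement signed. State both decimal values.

unsigned = 102, signed = -26

Unsigned: 1100110 = 102.
Signed: MSB=1 → 102 − 128 = -26.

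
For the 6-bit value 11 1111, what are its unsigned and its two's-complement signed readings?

Unsigned: 111111 = 63.
Signed: MSB=1 → 63 − 64 = -1.

unsigned = 63, signed = -1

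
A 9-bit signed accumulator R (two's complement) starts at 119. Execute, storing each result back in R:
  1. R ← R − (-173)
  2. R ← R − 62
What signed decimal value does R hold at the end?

Start: R = 119 = 001110111.
R = 119 − (-173) = 292; wraps to -220 = 100100100
R = -220 − 62 = -282; wraps to 230 = 011100110

230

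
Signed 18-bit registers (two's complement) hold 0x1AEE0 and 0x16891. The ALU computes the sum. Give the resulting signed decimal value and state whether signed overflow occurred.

-59535; overflow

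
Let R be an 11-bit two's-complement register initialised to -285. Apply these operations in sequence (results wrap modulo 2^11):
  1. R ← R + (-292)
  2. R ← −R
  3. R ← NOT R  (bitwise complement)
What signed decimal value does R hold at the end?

Start: R = -285 = 11011100011.
R = -285 + (-292) = -577 = 10110111111
R = −(-577) = 577 = 01001000001
R = NOT 01001000001 = 10110111110 = -578

-578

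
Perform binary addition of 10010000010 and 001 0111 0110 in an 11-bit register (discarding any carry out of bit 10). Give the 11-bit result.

10111111000

  10010000010
+ 00101110110
= 10111111000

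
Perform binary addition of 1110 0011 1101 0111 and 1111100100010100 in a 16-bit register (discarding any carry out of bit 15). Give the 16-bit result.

  1110001111010111
+ 1111100100010100
= 1101110011101011  (discard carry-out 1)

1101110011101011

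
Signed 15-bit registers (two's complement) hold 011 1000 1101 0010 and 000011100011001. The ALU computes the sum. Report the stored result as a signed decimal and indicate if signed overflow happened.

16363; no overflow

011 1000 1101 0010 → 011100011010010 = 14546 (signed)
000011100011001 = 1817 (signed)
  011100011010010
+ 000011100011001
= 011111111101011
Result 011111111101011: MSB = 0 → value 16363.
Both addends are non-negative and so is the stored result: no signed overflow.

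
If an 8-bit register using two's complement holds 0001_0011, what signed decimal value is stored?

MSB is 0, so the value is non-negative: 00010011 = 19.

19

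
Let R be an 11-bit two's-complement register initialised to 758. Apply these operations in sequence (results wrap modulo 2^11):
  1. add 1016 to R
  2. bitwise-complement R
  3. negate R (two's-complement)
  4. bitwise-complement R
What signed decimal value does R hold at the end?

272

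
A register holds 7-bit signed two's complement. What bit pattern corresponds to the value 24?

0011000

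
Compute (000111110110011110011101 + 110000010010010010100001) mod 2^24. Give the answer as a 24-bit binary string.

111000001000110000111110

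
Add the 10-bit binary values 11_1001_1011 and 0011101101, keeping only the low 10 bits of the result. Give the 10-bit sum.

0010001000

  1110011011
+ 0011101101
= 0010001000  (discard carry-out 1)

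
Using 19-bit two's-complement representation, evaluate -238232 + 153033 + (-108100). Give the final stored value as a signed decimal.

-193299

-238232 + 153033 = -85199 (1101011001100110001)
-85199 + (-108100) = -193299 (1010000110011101101)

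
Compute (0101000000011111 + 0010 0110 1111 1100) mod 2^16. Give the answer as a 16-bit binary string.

  0101000000011111
+ 0010011011111100
= 0111011100011011

0111011100011011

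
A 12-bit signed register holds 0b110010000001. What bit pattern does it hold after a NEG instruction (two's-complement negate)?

001101111111

Invert: 001101111110. Add 1: 001101111111.
Check: 110010000001 = -895, 001101111111 = 895.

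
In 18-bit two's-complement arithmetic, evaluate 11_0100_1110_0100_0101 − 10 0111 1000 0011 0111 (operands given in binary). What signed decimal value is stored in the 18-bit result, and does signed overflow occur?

54798; no overflow

11_0100_1110_0100_0101 → 110100111001000101 = -45499 (signed)
10 0111 1000 0011 0111 → 100111100000110111 = -100297 (signed)
Subtract via negate-and-add: invert 100111100000110111 + 1 = 011000011111001001 (i.e. 100297).
  110100111001000101
+ 011000011111001001
= 001101011000001110  (discard carry-out 1)
Result 001101011000001110: MSB = 0 → value 54798.
Addends (after negating the subtrahend) have opposite signs, so signed overflow cannot occur.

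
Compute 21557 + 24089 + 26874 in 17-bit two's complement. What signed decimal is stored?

21557 + 24089 = 45646 (01011001001001110)
45646 + 26874 = 72520 → wraps to -58552 (10001101101001000)

-58552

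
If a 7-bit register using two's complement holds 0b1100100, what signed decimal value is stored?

MSB is 1, so the value is negative.
Unsigned reading: 100. Subtract 2^7 = 128: 100 − 128 = -28.

-28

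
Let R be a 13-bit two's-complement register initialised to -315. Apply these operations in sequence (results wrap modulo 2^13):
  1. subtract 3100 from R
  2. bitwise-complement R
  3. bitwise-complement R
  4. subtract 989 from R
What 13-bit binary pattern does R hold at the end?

Start: R = -315 = 1111011000101.
R = -315 − 3100 = -3415 = 1001010101001
R = NOT 1001010101001 = 0110101010110 = 3414
R = NOT 0110101010110 = 1001010101001 = -3415
R = -3415 − 989 = -4404; wraps to 3788 = 0111011001100

0111011001100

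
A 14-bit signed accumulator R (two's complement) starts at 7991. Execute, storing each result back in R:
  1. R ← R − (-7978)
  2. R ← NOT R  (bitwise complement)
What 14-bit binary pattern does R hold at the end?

Start: R = 7991 = 01111100110111.
R = 7991 − (-7978) = 15969; wraps to -415 = 11111001100001
R = NOT 11111001100001 = 00000110011110 = 414

00000110011110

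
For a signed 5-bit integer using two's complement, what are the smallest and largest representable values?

Minimum: −2^4 = -16.
Maximum: 2^4 − 1 = 15.

min = -16, max = 15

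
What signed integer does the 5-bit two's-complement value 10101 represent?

MSB is 1, so the value is negative.
Invert: 01010. Add 1: 01011 = 11. So the value is −11.

-11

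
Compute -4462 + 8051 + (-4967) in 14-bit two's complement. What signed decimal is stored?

-4462 + 8051 = 3589 (00111000000101)
3589 + (-4967) = -1378 (11101010011110)

-1378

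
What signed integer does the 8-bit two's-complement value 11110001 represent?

MSB is 1, so the value is negative.
Invert: 00001110. Add 1: 00001111 = 15. So the value is −15.

-15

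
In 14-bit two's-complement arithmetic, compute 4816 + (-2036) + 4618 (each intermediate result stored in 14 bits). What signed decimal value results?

7398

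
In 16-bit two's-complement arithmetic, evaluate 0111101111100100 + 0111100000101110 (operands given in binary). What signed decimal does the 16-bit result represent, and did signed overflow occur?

0111101111100100 = 31716 (signed)
0111100000101110 = 30766 (signed)
  0111101111100100
+ 0111100000101110
= 1111010000010010
Result 1111010000010010: MSB = 1 → 62482 − 65536 = -3054.
Both addends are non-negative but the stored result is negative: signed overflow. The true value 31716 + 30766 = 62482 lies outside [-32768, 32767].

-3054; overflow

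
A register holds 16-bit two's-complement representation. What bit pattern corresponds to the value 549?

0000001000100101

549 is non-negative, so write it directly in 16 bits: 0000001000100101.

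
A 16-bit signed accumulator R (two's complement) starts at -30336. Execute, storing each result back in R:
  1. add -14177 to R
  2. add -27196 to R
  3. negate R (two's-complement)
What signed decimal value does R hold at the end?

Start: R = -30336 = 1000100110000000.
R = -30336 + (-14177) = -44513; wraps to 21023 = 0101001000011111
R = 21023 + (-27196) = -6173 = 1110011111100011
R = −(-6173) = 6173 = 0001100000011101

6173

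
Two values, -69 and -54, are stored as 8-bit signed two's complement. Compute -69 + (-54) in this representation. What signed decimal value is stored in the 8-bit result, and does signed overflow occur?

-123; no overflow

-69 → 10111011
-54 → 11001010
  10111011
+ 11001010
= 10000101  (discard carry-out 1)
Result 10000101: MSB = 1 → 133 − 256 = -123.
Both addends are negative and so is the stored result: no signed overflow.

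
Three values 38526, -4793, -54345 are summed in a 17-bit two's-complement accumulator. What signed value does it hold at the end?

-20612

38526 + (-4793) = 33733 (01000001111000101)
33733 + (-54345) = -20612 (11010111101111100)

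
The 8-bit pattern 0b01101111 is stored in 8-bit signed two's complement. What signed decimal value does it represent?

MSB is 0, so the value is non-negative: 01101111 = 111.

111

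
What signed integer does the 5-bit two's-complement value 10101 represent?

-11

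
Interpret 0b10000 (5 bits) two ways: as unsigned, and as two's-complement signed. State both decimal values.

Unsigned: 10000 = 16.
Signed: MSB=1 → 16 − 32 = -16.

unsigned = 16, signed = -16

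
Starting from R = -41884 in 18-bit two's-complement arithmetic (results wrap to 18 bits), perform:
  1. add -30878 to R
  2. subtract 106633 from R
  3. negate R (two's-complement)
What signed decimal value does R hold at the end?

Start: R = -41884 = 110101110001100100.
R = -41884 + (-30878) = -72762 = 101110001111000110
R = -72762 − 106633 = -179395; wraps to 82749 = 010100001100111101
R = −(82749) = -82749 = 101011110011000011

-82749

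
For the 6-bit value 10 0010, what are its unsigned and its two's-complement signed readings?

Unsigned: 100010 = 34.
Signed: MSB=1 → 34 − 64 = -30.

unsigned = 34, signed = -30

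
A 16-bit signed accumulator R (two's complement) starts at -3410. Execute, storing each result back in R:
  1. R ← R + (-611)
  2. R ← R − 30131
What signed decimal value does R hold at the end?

31384

Start: R = -3410 = 1111001010101110.
R = -3410 + (-611) = -4021 = 1111000001001011
R = -4021 − 30131 = -34152; wraps to 31384 = 0111101010011000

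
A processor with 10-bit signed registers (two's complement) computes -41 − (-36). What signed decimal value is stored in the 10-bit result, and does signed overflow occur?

-5; no overflow

-41 → 1111010111
-36 → 1111011100
Subtract via negate-and-add: invert 1111011100 + 1 = 0000100100 (i.e. 36).
  1111010111
+ 0000100100
= 1111111011
Result 1111111011: MSB = 1 → 1019 − 1024 = -5.
Addends (after negating the subtrahend) have opposite signs, so signed overflow cannot occur.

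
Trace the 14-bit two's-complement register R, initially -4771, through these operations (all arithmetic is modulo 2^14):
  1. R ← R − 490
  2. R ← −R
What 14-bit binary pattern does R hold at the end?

Start: R = -4771 = 10110101011101.
R = -4771 − 490 = -5261 = 10101101110011
R = −(-5261) = 5261 = 01010010001101

01010010001101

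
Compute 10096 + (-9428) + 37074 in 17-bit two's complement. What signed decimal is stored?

37742

10096 + (-9428) = 668 (00000001010011100)
668 + 37074 = 37742 (01001001101101110)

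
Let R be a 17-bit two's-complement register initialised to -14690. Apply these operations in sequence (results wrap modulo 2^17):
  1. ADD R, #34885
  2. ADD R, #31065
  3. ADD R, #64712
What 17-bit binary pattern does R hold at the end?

11100010100000100

Start: R = -14690 = 11100011010011110.
R = -14690 + 34885 = 20195 = 00100111011100011
R = 20195 + 31065 = 51260 = 01100100000111100
R = 51260 + 64712 = 115972; wraps to -15100 = 11100010100000100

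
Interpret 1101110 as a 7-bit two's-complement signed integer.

-18

MSB is 1, so the value is negative.
Unsigned reading: 110. Subtract 2^7 = 128: 110 − 128 = -18.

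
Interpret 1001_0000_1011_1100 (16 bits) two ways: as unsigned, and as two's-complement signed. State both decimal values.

unsigned = 37052, signed = -28484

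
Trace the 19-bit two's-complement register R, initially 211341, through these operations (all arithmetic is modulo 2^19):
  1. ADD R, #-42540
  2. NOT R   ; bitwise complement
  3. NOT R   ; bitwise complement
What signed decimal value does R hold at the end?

168801

Start: R = 211341 = 0110011100110001101.
R = 211341 + (-42540) = 168801 = 0101001001101100001
R = NOT 0101001001101100001 = 1010110110010011110 = -168802
R = NOT 1010110110010011110 = 0101001001101100001 = 168801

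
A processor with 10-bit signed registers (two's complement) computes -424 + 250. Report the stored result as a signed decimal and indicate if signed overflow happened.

-424 → 1001011000
250 → 0011111010
  1001011000
+ 0011111010
= 1101010010
Result 1101010010: MSB = 1 → 850 − 1024 = -174.
Addends have opposite signs, so signed overflow cannot occur.

-174; no overflow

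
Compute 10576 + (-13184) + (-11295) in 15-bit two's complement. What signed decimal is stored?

10576 + (-13184) = -2608 (111010111010000)
-2608 + (-11295) = -13903 (100100110110001)

-13903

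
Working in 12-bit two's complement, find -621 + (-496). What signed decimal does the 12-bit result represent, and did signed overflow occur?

-621 → 110110010011
-496 → 111000010000
  110110010011
+ 111000010000
= 101110100011  (discard carry-out 1)
Result 101110100011: MSB = 1 → 2979 − 4096 = -1117.
Both addends are negative and so is the stored result: no signed overflow.

-1117; no overflow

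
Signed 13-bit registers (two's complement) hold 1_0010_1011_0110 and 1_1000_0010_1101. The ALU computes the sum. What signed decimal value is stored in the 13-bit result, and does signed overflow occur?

2787; overflow

1_0010_1011_0110 → 1001010110110 = -3402 (signed)
1_1000_0010_1101 → 1100000101101 = -2003 (signed)
  1001010110110
+ 1100000101101
= 0101011100011  (discard carry-out 1)
Result 0101011100011: MSB = 0 → value 2787.
Both addends are negative but the stored result is non-negative: signed overflow. The true value -3402 + (-2003) = -5405 lies outside [-4096, 4095].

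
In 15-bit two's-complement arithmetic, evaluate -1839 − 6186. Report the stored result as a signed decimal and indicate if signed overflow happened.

-8025; no overflow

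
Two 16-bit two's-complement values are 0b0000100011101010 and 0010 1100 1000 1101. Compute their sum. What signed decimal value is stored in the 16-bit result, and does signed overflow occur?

0b0000100011101010 → 0000100011101010 = 2282 (signed)
0010 1100 1000 1101 → 0010110010001101 = 11405 (signed)
  0000100011101010
+ 0010110010001101
= 0011010101110111
Result 0011010101110111: MSB = 0 → value 13687.
Both addends are non-negative and so is the stored result: no signed overflow.

13687; no overflow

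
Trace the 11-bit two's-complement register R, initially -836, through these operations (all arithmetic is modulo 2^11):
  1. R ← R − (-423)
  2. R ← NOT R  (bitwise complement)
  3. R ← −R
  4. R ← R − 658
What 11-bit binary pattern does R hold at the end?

Start: R = -836 = 10010111100.
R = -836 − (-423) = -413 = 11001100011
R = NOT 11001100011 = 00110011100 = 412
R = −(412) = -412 = 11001100100
R = -412 − 658 = -1070; wraps to 978 = 01111010010

01111010010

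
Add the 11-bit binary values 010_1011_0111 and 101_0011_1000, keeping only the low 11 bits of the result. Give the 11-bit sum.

11111101111

  01010110111
+ 10100111000
= 11111101111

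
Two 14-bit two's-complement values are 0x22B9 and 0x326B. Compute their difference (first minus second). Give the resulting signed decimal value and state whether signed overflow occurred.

0x22B9 = 10001010111001 = -7495 (signed)
0x326B = 11001001101011 = -3477 (signed)
Subtract via negate-and-add: invert 11001001101011 + 1 = 00110110010101 (i.e. 3477).
  10001010111001
+ 00110110010101
= 11000001001110
Result 11000001001110: MSB = 1 → 12366 − 16384 = -4018.
Addends (after negating the subtrahend) have opposite signs, so signed overflow cannot occur.

-4018; no overflow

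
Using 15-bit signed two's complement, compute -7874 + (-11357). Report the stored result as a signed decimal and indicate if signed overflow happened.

13537; overflow

-7874 → 110000100111110
-11357 → 101001110100011
  110000100111110
+ 101001110100011
= 011010011100001  (discard carry-out 1)
Result 011010011100001: MSB = 0 → value 13537.
Both addends are negative but the stored result is non-negative: signed overflow. The true value -7874 + (-11357) = -19231 lies outside [-16384, 16383].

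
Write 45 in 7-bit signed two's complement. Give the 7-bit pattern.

45 is non-negative, so write it directly in 7 bits: 0101101.

0101101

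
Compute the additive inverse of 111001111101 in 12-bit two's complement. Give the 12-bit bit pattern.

000110000011

Invert: 000110000010. Add 1: 000110000011.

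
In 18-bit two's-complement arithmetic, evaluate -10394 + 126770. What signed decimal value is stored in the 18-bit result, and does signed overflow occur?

116376; no overflow

-10394 → 111101011101100110
126770 → 011110111100110010
  111101011101100110
+ 011110111100110010
= 011100011010011000  (discard carry-out 1)
Result 011100011010011000: MSB = 0 → value 116376.
Addends have opposite signs, so signed overflow cannot occur.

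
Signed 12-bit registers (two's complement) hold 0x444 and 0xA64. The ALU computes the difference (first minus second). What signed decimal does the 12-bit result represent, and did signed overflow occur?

0x444 = 010001000100 = 1092 (signed)
0xA64 = 101001100100 = -1436 (signed)
Subtract via negate-and-add: invert 101001100100 + 1 = 010110011100 (i.e. 1436).
  010001000100
+ 010110011100
= 100111100000
Result 100111100000: MSB = 1 → 2528 − 4096 = -1568.
Both addends (after negating the subtrahend) are non-negative but the stored result is negative: signed overflow. The true value 1092 − (-1436) = 2528 lies outside [-2048, 2047].

-1568; overflow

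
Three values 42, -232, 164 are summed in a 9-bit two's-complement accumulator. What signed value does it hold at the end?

42 + (-232) = -190 (101000010)
-190 + 164 = -26 (111100110)

-26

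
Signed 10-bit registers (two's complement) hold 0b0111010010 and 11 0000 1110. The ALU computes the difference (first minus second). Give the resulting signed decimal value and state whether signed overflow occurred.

-316; overflow

0b0111010010 → 0111010010 = 466 (signed)
11 0000 1110 → 1100001110 = -242 (signed)
Subtract via negate-and-add: invert 1100001110 + 1 = 0011110010 (i.e. 242).
  0111010010
+ 0011110010
= 1011000100
Result 1011000100: MSB = 1 → 708 − 1024 = -316.
Both addends (after negating the subtrahend) are non-negative but the stored result is negative: signed overflow. The true value 466 − (-242) = 708 lies outside [-512, 511].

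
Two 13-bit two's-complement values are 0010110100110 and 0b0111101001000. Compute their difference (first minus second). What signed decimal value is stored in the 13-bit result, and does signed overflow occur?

-2466; no overflow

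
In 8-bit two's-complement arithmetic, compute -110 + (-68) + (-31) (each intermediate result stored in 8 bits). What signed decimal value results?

47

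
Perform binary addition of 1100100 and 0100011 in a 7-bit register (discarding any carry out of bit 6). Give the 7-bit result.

0000111

  1100100
+ 0100011
= 0000111  (discard carry-out 1)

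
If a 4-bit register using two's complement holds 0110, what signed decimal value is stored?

MSB is 0, so the value is non-negative: 0110 = 6.

6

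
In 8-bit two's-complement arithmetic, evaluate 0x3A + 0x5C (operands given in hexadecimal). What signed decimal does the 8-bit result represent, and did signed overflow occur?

0x3A = 00111010 = 58 (signed)
0x5C = 01011100 = 92 (signed)
  00111010
+ 01011100
= 10010110
Result 10010110: MSB = 1 → 150 − 256 = -106.
Both addends are non-negative but the stored result is negative: signed overflow. The true value 58 + 92 = 150 lies outside [-128, 127].

-106; overflow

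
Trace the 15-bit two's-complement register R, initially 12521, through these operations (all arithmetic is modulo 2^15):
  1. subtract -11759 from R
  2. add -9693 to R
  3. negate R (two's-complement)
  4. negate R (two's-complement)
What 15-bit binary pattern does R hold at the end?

011100011111011

Start: R = 12521 = 011000011101001.
R = 12521 − (-11759) = 24280; wraps to -8488 = 101111011011000
R = -8488 + (-9693) = -18181; wraps to 14587 = 011100011111011
R = −(14587) = -14587 = 100011100000101
R = −(-14587) = 14587 = 011100011111011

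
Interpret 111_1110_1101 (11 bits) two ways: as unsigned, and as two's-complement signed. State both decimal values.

Unsigned: 11111101101 = 2029.
Signed: MSB=1 → 2029 − 2048 = -19.

unsigned = 2029, signed = -19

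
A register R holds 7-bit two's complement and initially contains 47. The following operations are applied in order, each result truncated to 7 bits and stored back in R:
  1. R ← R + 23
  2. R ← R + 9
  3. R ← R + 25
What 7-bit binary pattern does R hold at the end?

Start: R = 47 = 0101111.
R = 47 + 23 = 70; wraps to -58 = 1000110
R = -58 + 9 = -49 = 1001111
R = -49 + 25 = -24 = 1101000

1101000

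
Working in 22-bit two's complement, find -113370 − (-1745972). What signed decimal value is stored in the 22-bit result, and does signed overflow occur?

1632602; no overflow

-113370 → 1111100100010100100110
-1745972 → 1001010101101111001100
Subtract via negate-and-add: invert 1001010101101111001100 + 1 = 0110101010010000110100 (i.e. 1745972).
  1111100100010100100110
+ 0110101010010000110100
= 0110001110100101011010  (discard carry-out 1)
Result 0110001110100101011010: MSB = 0 → value 1632602.
Addends (after negating the subtrahend) have opposite signs, so signed overflow cannot occur.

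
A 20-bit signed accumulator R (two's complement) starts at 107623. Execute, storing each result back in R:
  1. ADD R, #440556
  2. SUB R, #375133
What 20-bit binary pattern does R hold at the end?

00101010001111110110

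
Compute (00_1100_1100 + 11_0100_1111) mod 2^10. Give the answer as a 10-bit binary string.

  0011001100
+ 1101001111
= 0000011011  (discard carry-out 1)

0000011011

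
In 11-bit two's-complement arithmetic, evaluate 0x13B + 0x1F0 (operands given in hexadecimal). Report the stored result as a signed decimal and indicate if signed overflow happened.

0x13B = 00100111011 = 315 (signed)
0x1F0 = 00111110000 = 496 (signed)
  00100111011
+ 00111110000
= 01100101011
Result 01100101011: MSB = 0 → value 811.
Both addends are non-negative and so is the stored result: no signed overflow.

811; no overflow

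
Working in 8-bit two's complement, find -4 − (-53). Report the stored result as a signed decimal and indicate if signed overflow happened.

49; no overflow

-4 → 11111100
-53 → 11001011
Subtract via negate-and-add: invert 11001011 + 1 = 00110101 (i.e. 53).
  11111100
+ 00110101
= 00110001  (discard carry-out 1)
Result 00110001: MSB = 0 → value 49.
Addends (after negating the subtrahend) have opposite signs, so signed overflow cannot occur.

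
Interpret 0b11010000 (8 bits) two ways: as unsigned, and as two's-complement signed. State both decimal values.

unsigned = 208, signed = -48

Unsigned: 11010000 = 208.
Signed: MSB=1 → 208 − 256 = -48.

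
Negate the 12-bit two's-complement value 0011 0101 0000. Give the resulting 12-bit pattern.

110010110000

Invert: 110010101111. Add 1: 110010110000.
Check: 001101010000 = 848, 110010110000 = -848.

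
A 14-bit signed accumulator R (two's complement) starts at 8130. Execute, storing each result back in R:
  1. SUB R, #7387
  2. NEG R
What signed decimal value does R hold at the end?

-743

Start: R = 8130 = 01111111000010.
R = 8130 − 7387 = 743 = 00001011100111
R = −(743) = -743 = 11110100011001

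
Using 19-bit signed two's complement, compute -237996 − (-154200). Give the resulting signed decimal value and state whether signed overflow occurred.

-237996 → 1000101111001010100
-154200 → 1011010010110101000
Subtract via negate-and-add: invert 1011010010110101000 + 1 = 0100101101001011000 (i.e. 154200).
  1000101111001010100
+ 0100101101001011000
= 1101011100010101100
Result 1101011100010101100: MSB = 1 → 440492 − 524288 = -83796.
Addends (after negating the subtrahend) have opposite signs, so signed overflow cannot occur.

-83796; no overflow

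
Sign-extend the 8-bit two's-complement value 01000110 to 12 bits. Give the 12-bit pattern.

MSB of 01000110 is 0; replicate it into the new high bits.
0000|01000110 → 000001000110 (still 70).

000001000110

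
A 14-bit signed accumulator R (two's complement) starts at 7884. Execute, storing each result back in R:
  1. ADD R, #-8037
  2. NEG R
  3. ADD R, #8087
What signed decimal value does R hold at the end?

Start: R = 7884 = 01111011001100.
R = 7884 + (-8037) = -153 = 11111101100111
R = −(-153) = 153 = 00000010011001
R = 153 + 8087 = 8240; wraps to -8144 = 10000000110000

-8144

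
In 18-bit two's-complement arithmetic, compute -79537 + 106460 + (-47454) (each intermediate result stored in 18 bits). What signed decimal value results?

-20531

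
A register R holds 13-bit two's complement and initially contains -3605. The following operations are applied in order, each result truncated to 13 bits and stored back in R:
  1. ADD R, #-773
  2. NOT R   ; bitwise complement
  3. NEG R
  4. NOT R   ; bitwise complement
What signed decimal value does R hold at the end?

Start: R = -3605 = 1000111101011.
R = -3605 + (-773) = -4378; wraps to 3814 = 0111011100110
R = NOT 0111011100110 = 1000100011001 = -3815
R = −(-3815) = 3815 = 0111011100111
R = NOT 0111011100111 = 1000100011000 = -3816

-3816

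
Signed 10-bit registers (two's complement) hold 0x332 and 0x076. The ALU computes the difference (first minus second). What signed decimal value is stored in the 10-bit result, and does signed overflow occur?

0x332 = 1100110010 = -206 (signed)
0x076 = 0001110110 = 118 (signed)
Subtract via negate-and-add: invert 0001110110 + 1 = 1110001010 (i.e. -118).
  1100110010
+ 1110001010
= 1010111100  (discard carry-out 1)
Result 1010111100: MSB = 1 → 700 − 1024 = -324.
Both addends (after negating the subtrahend) are negative and so is the stored result: no signed overflow.

-324; no overflow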